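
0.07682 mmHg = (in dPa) 102.4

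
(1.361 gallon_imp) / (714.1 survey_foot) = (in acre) 7.024e-09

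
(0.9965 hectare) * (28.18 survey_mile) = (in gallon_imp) 9.941e+10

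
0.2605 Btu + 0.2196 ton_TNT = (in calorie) 2.196e+08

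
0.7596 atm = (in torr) 577.3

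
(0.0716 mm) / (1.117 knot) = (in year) 3.951e-12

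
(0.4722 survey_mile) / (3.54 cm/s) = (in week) 0.03549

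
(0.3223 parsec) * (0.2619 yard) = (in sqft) 2.564e+16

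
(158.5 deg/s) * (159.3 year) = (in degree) 7.963e+11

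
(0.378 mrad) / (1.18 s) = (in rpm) 0.003059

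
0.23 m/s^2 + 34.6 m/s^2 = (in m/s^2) 34.83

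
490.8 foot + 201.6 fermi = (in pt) 4.241e+05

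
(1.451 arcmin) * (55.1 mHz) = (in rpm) 0.0002221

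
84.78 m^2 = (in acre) 0.02095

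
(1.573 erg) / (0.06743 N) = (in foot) 7.654e-06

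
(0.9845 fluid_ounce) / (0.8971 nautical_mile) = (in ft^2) 1.886e-07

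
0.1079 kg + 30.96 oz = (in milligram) 9.856e+05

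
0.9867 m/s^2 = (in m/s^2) 0.9867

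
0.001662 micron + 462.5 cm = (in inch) 182.1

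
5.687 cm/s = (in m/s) 0.05687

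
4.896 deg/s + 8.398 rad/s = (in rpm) 81.01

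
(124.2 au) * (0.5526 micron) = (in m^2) 1.027e+07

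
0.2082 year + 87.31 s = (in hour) 1824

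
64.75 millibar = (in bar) 0.06475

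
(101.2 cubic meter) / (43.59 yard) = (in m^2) 2.539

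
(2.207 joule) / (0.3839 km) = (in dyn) 574.9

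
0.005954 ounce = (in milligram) 168.8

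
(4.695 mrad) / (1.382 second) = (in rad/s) 0.003397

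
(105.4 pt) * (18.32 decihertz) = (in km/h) 0.2452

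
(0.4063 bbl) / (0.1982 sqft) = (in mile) 0.00218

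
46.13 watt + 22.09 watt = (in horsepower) 0.09148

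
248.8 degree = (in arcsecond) 8.957e+05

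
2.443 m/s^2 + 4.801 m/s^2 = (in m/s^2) 7.244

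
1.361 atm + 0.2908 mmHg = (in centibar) 137.9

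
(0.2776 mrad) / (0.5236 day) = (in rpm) 5.86e-08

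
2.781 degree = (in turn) 0.007725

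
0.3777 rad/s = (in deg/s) 21.64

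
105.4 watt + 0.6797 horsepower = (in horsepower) 0.821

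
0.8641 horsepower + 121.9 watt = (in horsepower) 1.028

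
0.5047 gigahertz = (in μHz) 5.047e+14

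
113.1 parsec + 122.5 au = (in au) 2.333e+07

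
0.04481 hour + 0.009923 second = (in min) 2.689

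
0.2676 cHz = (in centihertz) 0.2676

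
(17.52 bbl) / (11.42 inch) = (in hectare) 0.0009603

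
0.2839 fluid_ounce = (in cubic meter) 8.396e-06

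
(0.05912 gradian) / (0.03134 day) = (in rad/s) 3.43e-07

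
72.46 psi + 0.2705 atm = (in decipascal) 5.27e+06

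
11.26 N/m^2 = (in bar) 0.0001126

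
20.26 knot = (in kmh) 37.52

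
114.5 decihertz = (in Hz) 11.45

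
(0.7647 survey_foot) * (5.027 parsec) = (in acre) 8.934e+12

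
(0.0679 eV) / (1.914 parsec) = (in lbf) 4.141e-38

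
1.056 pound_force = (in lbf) 1.056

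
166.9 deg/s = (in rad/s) 2.913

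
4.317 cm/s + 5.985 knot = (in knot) 6.069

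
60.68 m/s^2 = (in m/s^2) 60.68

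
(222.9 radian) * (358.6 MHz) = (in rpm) 7.633e+11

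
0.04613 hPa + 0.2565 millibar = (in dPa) 302.6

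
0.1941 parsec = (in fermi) 5.989e+30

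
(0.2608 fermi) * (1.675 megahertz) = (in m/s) 4.368e-10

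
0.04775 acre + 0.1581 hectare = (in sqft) 1.91e+04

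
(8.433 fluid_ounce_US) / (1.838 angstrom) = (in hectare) 135.7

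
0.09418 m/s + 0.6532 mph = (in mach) 0.001134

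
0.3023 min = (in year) 5.752e-07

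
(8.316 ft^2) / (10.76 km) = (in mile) 4.462e-08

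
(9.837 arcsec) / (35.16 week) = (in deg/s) 1.285e-10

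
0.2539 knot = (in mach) 0.0003836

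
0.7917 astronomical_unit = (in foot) 3.886e+11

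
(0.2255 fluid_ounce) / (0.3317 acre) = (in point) 1.408e-05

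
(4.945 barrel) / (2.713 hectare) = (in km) 2.898e-08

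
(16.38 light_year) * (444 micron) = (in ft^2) 7.406e+14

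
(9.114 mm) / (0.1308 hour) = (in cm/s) 0.001936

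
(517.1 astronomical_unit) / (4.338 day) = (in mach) 6.061e+05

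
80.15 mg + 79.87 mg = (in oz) 0.005645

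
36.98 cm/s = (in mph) 0.8272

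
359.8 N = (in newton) 359.8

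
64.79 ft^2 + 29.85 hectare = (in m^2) 2.985e+05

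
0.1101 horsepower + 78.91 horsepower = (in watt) 5.893e+04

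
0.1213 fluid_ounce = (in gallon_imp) 0.0007891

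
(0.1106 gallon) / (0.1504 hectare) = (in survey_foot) 9.133e-07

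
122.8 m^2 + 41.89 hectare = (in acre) 103.5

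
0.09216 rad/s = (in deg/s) 5.28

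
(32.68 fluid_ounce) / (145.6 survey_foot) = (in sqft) 0.0002344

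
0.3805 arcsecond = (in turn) 2.936e-07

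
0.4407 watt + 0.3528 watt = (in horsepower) 0.001064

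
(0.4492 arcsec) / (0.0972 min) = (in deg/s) 2.14e-05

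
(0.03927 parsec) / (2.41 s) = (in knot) 9.774e+14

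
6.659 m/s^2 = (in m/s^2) 6.659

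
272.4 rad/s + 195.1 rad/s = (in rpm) 4464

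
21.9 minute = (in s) 1314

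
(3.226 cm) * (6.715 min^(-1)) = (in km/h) 0.013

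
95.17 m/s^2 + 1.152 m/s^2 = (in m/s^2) 96.32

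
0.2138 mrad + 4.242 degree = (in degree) 4.254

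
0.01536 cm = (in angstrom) 1.536e+06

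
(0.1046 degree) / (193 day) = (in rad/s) 1.095e-10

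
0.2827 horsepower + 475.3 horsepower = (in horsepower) 475.6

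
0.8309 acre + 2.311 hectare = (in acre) 6.542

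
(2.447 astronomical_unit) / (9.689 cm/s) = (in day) 4.373e+07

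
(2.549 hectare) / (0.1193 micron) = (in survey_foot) 7.01e+11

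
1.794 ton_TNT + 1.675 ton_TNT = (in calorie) 3.469e+09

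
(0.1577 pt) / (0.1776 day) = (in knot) 7.048e-09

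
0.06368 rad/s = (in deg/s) 3.649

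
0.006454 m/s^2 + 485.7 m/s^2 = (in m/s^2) 485.7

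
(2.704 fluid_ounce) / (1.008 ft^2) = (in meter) 0.0008539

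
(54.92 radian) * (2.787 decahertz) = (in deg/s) 8.77e+04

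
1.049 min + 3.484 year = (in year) 3.484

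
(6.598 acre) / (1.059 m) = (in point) 7.147e+07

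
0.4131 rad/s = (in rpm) 3.945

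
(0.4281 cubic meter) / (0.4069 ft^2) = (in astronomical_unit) 7.57e-11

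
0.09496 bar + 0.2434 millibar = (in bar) 0.0952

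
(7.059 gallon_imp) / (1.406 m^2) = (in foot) 0.07488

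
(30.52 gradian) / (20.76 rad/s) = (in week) 3.818e-08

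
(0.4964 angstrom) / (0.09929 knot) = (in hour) 2.7e-13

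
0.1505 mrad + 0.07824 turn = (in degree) 28.18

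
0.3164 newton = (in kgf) 0.03226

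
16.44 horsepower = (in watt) 1.226e+04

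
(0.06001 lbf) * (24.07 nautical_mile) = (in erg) 1.19e+11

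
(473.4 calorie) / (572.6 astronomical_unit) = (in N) 2.312e-11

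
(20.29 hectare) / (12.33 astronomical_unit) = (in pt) 0.0003118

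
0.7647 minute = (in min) 0.7647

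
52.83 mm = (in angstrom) 5.283e+08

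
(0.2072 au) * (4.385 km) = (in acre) 3.359e+10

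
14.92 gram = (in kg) 0.01492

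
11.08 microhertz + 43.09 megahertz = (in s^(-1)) 4.309e+07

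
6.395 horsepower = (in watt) 4769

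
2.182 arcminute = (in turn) 0.000101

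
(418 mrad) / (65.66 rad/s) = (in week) 1.053e-08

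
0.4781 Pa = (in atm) 4.718e-06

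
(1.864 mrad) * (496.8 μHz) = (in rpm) 8.843e-06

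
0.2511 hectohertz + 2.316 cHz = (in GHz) 2.513e-08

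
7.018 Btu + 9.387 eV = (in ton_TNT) 1.77e-06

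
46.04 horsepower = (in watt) 3.433e+04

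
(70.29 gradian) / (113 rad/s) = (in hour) 2.714e-06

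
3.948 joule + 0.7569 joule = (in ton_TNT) 1.124e-09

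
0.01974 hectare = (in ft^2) 2125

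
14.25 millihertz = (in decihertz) 0.1425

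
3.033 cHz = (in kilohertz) 3.033e-05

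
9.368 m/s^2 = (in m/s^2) 9.368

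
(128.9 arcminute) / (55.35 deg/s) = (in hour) 1.078e-05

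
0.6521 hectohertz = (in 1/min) 3913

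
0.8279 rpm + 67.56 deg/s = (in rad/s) 1.266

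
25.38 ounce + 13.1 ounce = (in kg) 1.091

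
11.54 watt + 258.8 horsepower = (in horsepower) 258.8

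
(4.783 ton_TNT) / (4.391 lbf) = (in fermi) 1.025e+24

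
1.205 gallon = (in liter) 4.561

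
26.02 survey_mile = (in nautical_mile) 22.61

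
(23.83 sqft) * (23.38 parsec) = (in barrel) 1.005e+19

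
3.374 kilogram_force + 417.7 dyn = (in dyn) 3.309e+06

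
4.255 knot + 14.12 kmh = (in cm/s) 611.1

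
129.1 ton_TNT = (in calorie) 1.291e+11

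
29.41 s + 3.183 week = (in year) 0.06104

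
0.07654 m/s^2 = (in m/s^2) 0.07654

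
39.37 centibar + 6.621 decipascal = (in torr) 295.3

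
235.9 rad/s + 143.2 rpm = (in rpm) 2396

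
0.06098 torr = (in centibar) 0.00813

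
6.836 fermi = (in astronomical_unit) 4.57e-26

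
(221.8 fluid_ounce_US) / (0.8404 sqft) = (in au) 5.616e-13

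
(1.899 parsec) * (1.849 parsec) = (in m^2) 3.343e+33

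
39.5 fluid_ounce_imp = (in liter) 1.122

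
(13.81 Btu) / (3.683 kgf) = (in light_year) 4.264e-14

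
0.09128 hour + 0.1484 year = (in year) 0.1484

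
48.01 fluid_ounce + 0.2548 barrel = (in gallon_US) 11.08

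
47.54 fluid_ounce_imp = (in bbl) 0.008496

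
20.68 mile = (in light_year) 3.518e-12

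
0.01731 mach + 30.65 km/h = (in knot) 28.01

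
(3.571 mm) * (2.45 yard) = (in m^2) 0.008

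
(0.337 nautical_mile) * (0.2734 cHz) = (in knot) 3.317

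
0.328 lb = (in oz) 5.248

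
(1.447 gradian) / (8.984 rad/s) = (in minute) 4.217e-05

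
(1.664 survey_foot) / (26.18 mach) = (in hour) 1.58e-08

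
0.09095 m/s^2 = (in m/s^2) 0.09095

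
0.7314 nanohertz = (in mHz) 7.314e-07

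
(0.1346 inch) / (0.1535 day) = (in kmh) 9.28e-07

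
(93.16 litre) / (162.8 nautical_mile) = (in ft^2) 3.326e-06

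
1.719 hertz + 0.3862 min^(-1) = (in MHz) 1.725e-06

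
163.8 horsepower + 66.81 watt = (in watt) 1.222e+05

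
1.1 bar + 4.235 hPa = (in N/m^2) 1.104e+05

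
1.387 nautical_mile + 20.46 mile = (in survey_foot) 1.165e+05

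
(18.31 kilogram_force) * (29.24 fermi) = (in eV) 3.277e+07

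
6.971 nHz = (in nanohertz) 6.971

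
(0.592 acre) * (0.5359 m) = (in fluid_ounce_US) 4.341e+07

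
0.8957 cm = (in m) 0.008957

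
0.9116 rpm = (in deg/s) 5.47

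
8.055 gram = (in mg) 8055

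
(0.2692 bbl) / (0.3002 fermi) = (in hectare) 1.426e+10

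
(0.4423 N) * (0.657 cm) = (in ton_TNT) 6.945e-13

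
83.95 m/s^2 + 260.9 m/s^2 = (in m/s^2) 344.8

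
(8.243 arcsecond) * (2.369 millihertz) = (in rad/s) 9.467e-08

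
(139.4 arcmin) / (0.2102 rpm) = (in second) 1.842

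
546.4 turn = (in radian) 3433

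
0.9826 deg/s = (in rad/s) 0.01715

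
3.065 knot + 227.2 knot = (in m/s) 118.5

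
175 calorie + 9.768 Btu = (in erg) 1.104e+11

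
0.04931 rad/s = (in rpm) 0.4709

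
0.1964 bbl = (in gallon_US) 8.249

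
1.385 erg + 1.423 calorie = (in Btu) 0.005643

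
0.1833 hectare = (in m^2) 1833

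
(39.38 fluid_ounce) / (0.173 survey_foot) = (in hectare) 2.209e-06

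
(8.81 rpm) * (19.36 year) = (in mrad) 5.633e+11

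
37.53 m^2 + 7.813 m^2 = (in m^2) 45.34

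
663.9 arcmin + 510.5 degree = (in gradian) 579.5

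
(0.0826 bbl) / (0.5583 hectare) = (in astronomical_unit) 1.572e-17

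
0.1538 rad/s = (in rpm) 1.469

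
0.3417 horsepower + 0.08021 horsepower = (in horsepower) 0.4219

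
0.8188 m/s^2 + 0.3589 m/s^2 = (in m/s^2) 1.178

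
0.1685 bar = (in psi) 2.444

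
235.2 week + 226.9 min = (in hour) 3.952e+04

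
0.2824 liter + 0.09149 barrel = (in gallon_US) 3.917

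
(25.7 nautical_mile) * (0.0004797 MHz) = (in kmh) 8.22e+07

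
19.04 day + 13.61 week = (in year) 0.3132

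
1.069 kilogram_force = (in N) 10.48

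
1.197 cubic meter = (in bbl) 7.529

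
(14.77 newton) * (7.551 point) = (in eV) 2.456e+17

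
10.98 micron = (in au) 7.34e-17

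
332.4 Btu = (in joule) 3.507e+05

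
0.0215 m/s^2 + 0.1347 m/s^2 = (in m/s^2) 0.1562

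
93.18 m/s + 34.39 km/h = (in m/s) 102.7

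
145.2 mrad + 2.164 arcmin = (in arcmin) 501.3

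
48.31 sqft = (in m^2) 4.488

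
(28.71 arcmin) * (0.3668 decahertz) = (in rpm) 0.2925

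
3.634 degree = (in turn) 0.01009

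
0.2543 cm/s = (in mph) 0.005689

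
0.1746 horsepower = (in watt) 130.2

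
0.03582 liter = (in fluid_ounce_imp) 1.261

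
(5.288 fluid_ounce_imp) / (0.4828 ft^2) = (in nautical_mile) 1.809e-06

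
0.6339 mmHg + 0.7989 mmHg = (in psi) 0.02771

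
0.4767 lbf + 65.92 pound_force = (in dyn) 2.953e+07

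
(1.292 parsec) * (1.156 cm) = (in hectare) 4.609e+10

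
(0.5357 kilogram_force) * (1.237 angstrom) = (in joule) 6.498e-10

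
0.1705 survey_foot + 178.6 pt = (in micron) 1.15e+05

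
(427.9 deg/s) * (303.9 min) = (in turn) 2.167e+04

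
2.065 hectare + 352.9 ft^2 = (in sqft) 2.226e+05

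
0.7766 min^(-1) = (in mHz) 12.94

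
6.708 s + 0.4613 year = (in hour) 4041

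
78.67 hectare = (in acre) 194.4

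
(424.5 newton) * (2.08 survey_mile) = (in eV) 8.869e+24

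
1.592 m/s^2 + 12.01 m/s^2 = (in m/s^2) 13.6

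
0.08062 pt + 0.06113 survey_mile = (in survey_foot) 322.8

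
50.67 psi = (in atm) 3.448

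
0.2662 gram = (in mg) 266.2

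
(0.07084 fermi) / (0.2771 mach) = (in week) 1.241e-24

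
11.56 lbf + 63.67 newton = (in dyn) 1.151e+07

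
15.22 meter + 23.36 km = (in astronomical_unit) 1.563e-07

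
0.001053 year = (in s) 3.321e+04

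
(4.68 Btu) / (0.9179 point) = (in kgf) 1.555e+06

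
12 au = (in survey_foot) 5.89e+12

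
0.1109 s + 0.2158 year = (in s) 6.805e+06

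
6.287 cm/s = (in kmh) 0.2263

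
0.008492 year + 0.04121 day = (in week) 0.4487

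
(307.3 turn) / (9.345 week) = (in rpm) 0.003262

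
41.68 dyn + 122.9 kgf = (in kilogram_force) 122.9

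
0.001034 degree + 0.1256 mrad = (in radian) 0.0001436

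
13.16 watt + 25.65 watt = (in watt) 38.81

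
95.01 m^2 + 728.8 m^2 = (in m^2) 823.8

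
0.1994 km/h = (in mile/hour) 0.1239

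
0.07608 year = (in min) 3.999e+04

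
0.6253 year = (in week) 32.6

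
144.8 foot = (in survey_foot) 144.8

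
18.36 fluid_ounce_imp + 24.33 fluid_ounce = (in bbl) 0.007807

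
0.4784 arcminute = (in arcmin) 0.4784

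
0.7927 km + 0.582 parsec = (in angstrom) 1.796e+26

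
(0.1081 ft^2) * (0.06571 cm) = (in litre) 0.006599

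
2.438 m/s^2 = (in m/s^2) 2.438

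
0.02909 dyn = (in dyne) 0.02909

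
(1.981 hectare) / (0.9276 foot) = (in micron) 7.007e+10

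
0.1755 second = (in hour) 4.875e-05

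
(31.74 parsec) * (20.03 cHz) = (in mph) 4.388e+17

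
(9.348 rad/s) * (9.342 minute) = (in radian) 5240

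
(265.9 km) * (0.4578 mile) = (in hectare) 1.959e+04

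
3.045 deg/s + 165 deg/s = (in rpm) 28.01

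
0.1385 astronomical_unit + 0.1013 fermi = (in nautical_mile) 1.119e+07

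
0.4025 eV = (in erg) 6.449e-13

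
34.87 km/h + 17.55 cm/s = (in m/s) 9.862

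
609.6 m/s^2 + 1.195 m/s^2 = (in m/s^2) 610.8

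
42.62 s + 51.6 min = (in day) 0.03633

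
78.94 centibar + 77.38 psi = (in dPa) 6.125e+06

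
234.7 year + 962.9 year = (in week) 6.245e+04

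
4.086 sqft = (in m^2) 0.3796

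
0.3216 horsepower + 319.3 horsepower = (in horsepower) 319.6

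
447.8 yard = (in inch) 1.612e+04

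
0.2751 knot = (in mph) 0.3166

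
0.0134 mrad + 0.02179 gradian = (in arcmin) 1.223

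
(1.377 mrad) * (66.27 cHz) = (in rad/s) 0.0009125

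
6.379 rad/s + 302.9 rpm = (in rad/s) 38.1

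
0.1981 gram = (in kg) 0.0001981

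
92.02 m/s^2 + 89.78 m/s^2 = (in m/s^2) 181.8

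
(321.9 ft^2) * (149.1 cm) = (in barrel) 280.5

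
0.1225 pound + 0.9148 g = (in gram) 56.48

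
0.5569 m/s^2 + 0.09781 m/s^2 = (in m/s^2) 0.6547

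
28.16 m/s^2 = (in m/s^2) 28.16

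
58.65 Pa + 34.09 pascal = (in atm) 0.0009153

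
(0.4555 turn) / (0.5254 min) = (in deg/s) 5.202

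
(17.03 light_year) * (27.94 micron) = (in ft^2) 4.845e+13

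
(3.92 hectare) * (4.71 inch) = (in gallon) 1.239e+06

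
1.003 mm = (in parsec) 3.251e-20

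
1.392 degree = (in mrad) 24.29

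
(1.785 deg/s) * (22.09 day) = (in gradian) 3.785e+06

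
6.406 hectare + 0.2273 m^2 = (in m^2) 6.406e+04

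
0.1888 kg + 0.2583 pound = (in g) 306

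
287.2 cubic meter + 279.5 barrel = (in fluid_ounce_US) 1.121e+07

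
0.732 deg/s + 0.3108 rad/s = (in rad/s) 0.3236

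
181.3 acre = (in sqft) 7.897e+06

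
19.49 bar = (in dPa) 1.949e+07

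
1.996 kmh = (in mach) 0.001628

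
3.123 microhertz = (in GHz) 3.123e-15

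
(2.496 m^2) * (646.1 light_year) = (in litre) 1.526e+22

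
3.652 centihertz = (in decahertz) 0.003652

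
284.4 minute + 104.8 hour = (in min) 6572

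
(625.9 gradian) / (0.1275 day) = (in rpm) 0.008523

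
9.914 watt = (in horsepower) 0.01329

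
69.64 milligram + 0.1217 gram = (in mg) 191.3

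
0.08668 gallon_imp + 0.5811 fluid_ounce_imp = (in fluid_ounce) 13.88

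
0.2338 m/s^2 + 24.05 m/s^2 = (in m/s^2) 24.28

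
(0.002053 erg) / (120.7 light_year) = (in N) 1.798e-28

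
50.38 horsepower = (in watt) 3.757e+04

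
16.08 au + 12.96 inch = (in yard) 2.631e+12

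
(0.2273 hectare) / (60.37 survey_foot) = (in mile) 0.07676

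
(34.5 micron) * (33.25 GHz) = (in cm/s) 1.147e+08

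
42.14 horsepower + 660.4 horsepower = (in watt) 5.239e+05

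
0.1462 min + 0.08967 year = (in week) 4.676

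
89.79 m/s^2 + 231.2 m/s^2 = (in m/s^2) 321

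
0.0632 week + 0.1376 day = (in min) 835.2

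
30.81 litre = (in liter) 30.81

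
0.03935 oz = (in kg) 0.001116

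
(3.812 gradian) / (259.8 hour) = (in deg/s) 3.668e-06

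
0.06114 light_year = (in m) 5.784e+14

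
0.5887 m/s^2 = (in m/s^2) 0.5887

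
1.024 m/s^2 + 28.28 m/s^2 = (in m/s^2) 29.3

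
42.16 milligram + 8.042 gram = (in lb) 0.01782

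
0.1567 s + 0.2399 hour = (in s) 863.8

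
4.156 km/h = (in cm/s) 115.4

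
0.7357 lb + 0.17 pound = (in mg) 4.108e+05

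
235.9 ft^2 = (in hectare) 0.002192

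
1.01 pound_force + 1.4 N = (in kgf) 0.6009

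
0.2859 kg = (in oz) 10.08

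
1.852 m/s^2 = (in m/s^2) 1.852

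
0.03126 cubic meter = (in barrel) 0.1966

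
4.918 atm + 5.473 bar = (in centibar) 1046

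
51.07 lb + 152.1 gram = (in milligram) 2.332e+07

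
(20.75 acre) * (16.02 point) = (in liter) 4.746e+05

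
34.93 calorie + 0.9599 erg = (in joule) 146.1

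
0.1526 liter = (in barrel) 0.0009598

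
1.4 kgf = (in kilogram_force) 1.4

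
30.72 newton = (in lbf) 6.906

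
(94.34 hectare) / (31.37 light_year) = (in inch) 1.251e-10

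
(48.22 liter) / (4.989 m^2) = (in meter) 0.009665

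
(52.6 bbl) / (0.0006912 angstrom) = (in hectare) 1.21e+10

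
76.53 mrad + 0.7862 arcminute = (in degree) 4.398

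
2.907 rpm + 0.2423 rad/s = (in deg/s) 31.32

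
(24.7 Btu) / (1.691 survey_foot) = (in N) 5.056e+04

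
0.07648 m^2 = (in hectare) 7.648e-06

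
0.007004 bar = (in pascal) 700.4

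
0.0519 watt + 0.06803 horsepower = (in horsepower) 0.0681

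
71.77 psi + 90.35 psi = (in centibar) 1118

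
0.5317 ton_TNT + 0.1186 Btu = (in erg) 2.225e+16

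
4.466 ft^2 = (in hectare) 4.149e-05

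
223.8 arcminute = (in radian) 0.0651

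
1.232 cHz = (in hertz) 0.01232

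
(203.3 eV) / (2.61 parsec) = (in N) 4.044e-34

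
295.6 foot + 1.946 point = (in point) 2.554e+05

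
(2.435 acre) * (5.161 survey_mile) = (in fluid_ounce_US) 2.768e+12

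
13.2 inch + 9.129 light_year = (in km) 8.637e+13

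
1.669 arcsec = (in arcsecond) 1.669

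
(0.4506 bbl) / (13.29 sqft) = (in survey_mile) 3.605e-05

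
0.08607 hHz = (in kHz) 0.008607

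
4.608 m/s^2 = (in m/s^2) 4.608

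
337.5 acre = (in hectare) 136.6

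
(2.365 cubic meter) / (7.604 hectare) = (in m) 3.11e-05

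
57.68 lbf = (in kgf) 26.16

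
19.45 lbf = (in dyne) 8.652e+06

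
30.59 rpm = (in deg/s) 183.5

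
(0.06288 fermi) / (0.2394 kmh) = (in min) 1.576e-17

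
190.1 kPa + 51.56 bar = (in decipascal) 5.346e+07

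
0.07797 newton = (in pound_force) 0.01753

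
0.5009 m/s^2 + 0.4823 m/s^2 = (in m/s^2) 0.9832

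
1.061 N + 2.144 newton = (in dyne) 3.205e+05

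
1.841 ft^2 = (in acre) 4.226e-05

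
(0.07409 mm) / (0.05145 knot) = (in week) 4.628e-09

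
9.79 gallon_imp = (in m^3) 0.04451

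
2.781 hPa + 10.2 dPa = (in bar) 0.002791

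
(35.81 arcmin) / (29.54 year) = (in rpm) 1.068e-10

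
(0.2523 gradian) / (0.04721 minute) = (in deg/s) 0.08016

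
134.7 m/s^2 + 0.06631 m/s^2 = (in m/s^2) 134.8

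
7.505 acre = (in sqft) 3.269e+05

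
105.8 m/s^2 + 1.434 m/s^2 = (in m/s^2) 107.2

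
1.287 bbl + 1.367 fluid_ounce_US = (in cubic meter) 0.2047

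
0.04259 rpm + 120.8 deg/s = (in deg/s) 121.1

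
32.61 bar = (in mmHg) 2.446e+04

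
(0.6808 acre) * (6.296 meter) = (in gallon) 4.582e+06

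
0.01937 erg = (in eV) 1.209e+10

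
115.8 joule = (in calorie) 27.68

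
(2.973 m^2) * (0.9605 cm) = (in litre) 28.56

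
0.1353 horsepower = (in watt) 100.9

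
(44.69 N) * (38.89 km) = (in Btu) 1647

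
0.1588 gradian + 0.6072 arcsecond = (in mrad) 2.497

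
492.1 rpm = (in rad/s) 51.53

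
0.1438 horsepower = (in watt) 107.2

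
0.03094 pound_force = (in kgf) 0.01403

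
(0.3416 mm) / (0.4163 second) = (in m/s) 0.0008206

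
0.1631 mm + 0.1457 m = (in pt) 413.5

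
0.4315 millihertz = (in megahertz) 4.315e-10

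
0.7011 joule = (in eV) 4.376e+18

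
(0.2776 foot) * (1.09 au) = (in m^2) 1.38e+10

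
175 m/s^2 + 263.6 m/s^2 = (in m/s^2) 438.6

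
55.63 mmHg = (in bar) 0.07417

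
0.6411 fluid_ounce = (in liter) 0.01896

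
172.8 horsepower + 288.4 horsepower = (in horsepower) 461.2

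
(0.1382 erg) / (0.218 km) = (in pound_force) 1.425e-11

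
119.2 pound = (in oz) 1907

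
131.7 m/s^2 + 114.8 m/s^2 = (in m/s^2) 246.5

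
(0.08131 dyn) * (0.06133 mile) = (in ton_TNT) 1.918e-14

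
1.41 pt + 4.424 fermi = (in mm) 0.4974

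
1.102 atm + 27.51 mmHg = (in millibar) 1153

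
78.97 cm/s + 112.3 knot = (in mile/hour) 131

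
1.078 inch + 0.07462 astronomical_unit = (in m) 1.116e+10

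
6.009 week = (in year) 0.1152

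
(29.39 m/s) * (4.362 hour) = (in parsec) 1.496e-11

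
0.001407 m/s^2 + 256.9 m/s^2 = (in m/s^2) 256.9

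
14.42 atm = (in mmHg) 1.096e+04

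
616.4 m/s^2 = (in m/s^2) 616.4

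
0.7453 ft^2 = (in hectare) 6.924e-06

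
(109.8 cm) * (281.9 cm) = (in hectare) 0.0003095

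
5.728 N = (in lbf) 1.288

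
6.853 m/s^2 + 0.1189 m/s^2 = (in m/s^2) 6.972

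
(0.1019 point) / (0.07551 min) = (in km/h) 2.856e-05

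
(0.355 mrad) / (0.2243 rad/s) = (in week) 2.617e-09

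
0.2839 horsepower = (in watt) 211.7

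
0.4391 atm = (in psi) 6.453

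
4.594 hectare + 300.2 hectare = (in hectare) 304.8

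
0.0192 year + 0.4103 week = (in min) 1.423e+04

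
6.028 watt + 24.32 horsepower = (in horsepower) 24.33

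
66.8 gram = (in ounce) 2.356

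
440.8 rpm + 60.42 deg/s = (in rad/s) 47.21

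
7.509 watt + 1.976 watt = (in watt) 9.485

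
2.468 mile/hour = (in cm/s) 110.3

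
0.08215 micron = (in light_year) 8.683e-24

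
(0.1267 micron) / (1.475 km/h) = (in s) 3.092e-07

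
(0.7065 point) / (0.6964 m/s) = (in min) 5.965e-06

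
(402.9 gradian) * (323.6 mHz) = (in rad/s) 2.048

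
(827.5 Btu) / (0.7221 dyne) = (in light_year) 1.278e-05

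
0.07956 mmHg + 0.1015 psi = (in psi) 0.103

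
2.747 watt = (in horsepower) 0.003684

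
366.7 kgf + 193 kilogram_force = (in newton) 5489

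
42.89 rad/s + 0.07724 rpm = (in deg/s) 2458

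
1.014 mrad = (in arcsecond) 209.2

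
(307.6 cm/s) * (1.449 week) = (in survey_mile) 1675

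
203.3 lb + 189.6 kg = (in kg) 281.8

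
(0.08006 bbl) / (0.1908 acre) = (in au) 1.102e-16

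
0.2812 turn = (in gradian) 112.5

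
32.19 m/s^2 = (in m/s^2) 32.19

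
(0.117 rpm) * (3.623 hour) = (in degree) 9156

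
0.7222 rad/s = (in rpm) 6.897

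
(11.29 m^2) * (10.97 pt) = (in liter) 43.69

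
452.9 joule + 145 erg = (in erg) 4.529e+09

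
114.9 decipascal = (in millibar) 0.1149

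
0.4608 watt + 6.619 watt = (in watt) 7.08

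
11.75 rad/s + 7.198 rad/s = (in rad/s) 18.95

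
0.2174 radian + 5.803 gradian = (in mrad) 308.6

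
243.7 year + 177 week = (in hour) 2.165e+06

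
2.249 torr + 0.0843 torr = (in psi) 0.04512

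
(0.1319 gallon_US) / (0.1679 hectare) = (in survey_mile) 1.848e-10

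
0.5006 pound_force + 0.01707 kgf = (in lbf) 0.5382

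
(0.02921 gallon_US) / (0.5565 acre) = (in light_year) 5.19e-24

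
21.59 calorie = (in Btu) 0.08562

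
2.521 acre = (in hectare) 1.02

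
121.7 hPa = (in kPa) 12.17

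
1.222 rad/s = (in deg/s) 70.02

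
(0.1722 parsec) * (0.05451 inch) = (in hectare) 7.357e+08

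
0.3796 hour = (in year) 4.333e-05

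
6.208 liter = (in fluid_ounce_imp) 218.5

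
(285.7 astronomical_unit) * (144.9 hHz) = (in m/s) 6.193e+17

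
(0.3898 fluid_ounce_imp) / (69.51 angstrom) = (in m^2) 1593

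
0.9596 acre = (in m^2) 3883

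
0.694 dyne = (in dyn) 0.694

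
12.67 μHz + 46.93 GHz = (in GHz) 46.93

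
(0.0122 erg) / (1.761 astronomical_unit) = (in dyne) 4.631e-16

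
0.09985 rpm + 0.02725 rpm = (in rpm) 0.1271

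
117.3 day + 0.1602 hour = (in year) 0.3214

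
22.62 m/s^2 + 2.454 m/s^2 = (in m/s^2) 25.07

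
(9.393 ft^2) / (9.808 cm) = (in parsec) 2.883e-16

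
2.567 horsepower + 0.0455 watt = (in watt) 1914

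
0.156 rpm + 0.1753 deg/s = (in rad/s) 0.0194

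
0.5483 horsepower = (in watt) 408.9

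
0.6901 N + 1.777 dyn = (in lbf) 0.1551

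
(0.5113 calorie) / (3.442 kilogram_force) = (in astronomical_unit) 4.237e-13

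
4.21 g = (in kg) 0.00421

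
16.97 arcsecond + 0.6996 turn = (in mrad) 4396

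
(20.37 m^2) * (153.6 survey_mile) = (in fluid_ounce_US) 1.703e+11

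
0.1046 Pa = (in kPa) 0.0001046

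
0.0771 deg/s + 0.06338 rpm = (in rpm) 0.07623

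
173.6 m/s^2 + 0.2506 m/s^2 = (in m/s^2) 173.9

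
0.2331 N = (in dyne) 2.331e+04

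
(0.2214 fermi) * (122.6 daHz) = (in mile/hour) 6.072e-13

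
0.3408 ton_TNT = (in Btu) 1.351e+06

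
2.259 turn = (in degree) 813.2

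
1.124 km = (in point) 3.186e+06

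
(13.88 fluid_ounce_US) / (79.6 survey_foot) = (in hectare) 1.692e-09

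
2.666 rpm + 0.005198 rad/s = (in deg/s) 16.29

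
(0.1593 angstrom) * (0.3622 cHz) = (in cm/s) 5.77e-12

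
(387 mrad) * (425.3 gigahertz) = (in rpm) 1.572e+12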